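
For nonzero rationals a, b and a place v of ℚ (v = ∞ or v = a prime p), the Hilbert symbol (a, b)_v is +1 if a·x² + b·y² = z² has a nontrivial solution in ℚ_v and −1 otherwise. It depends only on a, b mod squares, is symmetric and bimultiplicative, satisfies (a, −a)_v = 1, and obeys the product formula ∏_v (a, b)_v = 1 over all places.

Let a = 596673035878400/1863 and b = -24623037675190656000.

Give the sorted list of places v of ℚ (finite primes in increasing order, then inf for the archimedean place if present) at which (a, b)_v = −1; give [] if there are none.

[5, 13, 19, 31]

(a, b) ≡ (96577, -2015) mod (ℚ^×)²; places V = {2, 3, 5, 13, 17, 19, 23, 31, ∞}.
(a,b)_2: α=14, β=10; u≡1, v≡1 (mod 8); ε(u)ε(v)=0·0, αω(v)=14·0, βω(u)=10·0; sum ≡ 0  ⇒  +1.
(a,b)_19: α=3, u≡2; β=2, v≡13 (mod 19); (2|19)=-1, (13|19)=-1; sign (−1)^0·-1^2·-1^3 = -1.
(a,b)_31: α=2, u≡30; β=3, v≡10 (mod 31); (30|31)=-1, (10|31)=+1; sign (−1)^0·-1^3·+1^2 = -1.
(a,b)_13: α=1, u≡6; β=1, v≡3 (mod 13); (6|13)=-1, (3|13)=+1; sign (−1)^0·-1^1·+1^1 = -1.
(a,b)_3: α=-4, u≡1; β=2, v≡1 (mod 3); (1|3)=+1, (1|3)=+1; sign (−1)^0·+1^2·+1^-4 = +1.
(a,b)_5: α=2, u≡2; β=3, v≡2 (mod 5); (2|5)=-1, (2|5)=-1; sign (−1)^0·-1^3·-1^2 = -1.
(a,b)_17: α=1, u≡7; β=2, v≡2 (mod 17); (7|17)=-1, (2|17)=+1; sign (−1)^0·-1^2·+1^1 = +1.
(a,b)_∞: sgn(96577)=+, sgn(-2015)=−, so +1.
(a,b)_23: α=-1, u≡1; β=2, v≡9 (mod 23); (1|23)=+1, (9|23)=+1; sign (−1)^0·+1^2·+1^-1 = +1.
(96577, -2015 / ℚ) ramifies at {5, 13, 19, 31}: a division algebra.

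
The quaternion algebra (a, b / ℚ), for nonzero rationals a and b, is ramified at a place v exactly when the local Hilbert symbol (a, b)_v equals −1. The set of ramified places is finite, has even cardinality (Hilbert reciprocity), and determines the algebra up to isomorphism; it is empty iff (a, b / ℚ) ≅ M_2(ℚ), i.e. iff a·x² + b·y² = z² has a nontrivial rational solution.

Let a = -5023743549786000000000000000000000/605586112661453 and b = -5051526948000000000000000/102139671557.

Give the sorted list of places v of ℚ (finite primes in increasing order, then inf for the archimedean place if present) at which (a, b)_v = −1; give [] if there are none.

[5, 7, 17, inf]

(a, b) ≡ (-5005, -13090) mod (ℚ^×)²; places V = {2, 3, 5, 7, 11, 13, 17, 43, ∞}.
(a,b)_7: α=-5, u≡6; β=-3, v≡3 (mod 7); (6|7)=-1, (3|7)=-1; sign (−1)^1·-1^-3·-1^-5 = -1.
(a,b)_5: α=21, u≡1; β=15, v≡3 (mod 5); (1|5)=+1, (3|5)=-1; sign (−1)^0·+1^15·-1^21 = -1.
(a,b)_13: α=5, u≡2; β=4, v≡3 (mod 13); (2|13)=-1, (3|13)=+1; sign (−1)^0·-1^4·+1^5 = +1.
(a,b)_17: α=4, u≡3; β=3, v≡7 (mod 17); (3|17)=-1, (7|17)=-1; sign (−1)^0·-1^3·-1^4 = -1.
(a,b)_3: α=4, u≡2; β=2, v≡2 (mod 3); (2|3)=-1, (2|3)=-1; sign (−1)^0·-1^2·-1^4 = +1.
(a,b)_43: α=-2, u≡42; β=-2, v≡38 (mod 43); (42|43)=-1, (38|43)=+1; sign (−1)^0·-1^-2·+1^-2 = +1.
(a,b)_11: α=-7, u≡6; β=-5, v≡3 (mod 11); (6|11)=-1, (3|11)=+1; sign (−1)^1·-1^-5·+1^-7 = +1.
(a,b)_∞: sgn(-5005)=−, sgn(-13090)=−, so -1.
(a,b)_2: α=22, β=17; u≡3, v≡7 (mod 8); ε(u)ε(v)=1·1, αω(v)=22·0, βω(u)=17·1; sum ≡ 0  ⇒  +1.
(-5005, -13090 / ℚ) ramifies at {5, 7, 17, ∞}: a division algebra.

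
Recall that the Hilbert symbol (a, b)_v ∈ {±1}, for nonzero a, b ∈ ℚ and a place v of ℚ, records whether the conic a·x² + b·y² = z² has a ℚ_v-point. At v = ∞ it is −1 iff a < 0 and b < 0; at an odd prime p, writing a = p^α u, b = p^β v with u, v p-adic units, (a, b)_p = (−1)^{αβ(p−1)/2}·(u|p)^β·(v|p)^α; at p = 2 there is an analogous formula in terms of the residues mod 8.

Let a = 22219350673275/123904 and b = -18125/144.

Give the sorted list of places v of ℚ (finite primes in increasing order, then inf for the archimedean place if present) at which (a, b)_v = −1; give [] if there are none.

[2, 7, 23, 41]

(a, b) ≡ (5934299, -29) mod (ℚ^×)²; places V = {2, 3, 5, 7, 11, 23, 29, 31, 41, 43, ∞}.
(a,b)_2: α=-10, β=-4; u≡3, v≡3 (mod 8); ε(u)ε(v)=1·1, αω(v)=-10·1, βω(u)=-4·1; sum ≡ 1  ⇒  -1.
(a,b)_31: α=1, u≡2; β=0, v≡16 (mod 31); (2|31)=+1, (16|31)=+1; sign (−1)^0·+1^0·+1^1 = +1.
(a,b)_3: α=4, u≡2; β=-2, v≡1 (mod 3); (2|3)=-1, (1|3)=+1; sign (−1)^0·-1^-2·+1^4 = +1.
(a,b)_23: α=1, u≡20; β=0, v≡19 (mod 23); (20|23)=-1, (19|23)=-1; sign (−1)^0·-1^0·-1^1 = -1.
(a,b)_29: α=1, u≡28; β=1, v≡16 (mod 29); (28|29)=+1, (16|29)=+1; sign (−1)^0·+1^1·+1^1 = +1.
(a,b)_7: α=1, u≡4; β=0, v≡3 (mod 7); (4|7)=+1, (3|7)=-1; sign (−1)^0·+1^0·-1^1 = -1.
(a,b)_41: α=1, u≡1; β=0, v≡35 (mod 41); (1|41)=+1, (35|41)=-1; sign (−1)^0·+1^0·-1^1 = -1.
(a,b)_11: α=-2, u≡8; β=0, v≡3 (mod 11); (8|11)=-1, (3|11)=+1; sign (−1)^0·-1^0·+1^-2 = +1.
(a,b)_∞: sgn(5934299)=+, sgn(-29)=−, so +1.
(a,b)_43: α=2, u≡16; β=0, v≡10 (mod 43); (16|43)=+1, (10|43)=+1; sign (−1)^0·+1^0·+1^2 = +1.
(a,b)_5: α=2, u≡4; β=4, v≡4 (mod 5); (4|5)=+1, (4|5)=+1; sign (−1)^0·+1^4·+1^2 = +1.
(5934299, -29 / ℚ) ramifies at {2, 7, 23, 41}: a division algebra.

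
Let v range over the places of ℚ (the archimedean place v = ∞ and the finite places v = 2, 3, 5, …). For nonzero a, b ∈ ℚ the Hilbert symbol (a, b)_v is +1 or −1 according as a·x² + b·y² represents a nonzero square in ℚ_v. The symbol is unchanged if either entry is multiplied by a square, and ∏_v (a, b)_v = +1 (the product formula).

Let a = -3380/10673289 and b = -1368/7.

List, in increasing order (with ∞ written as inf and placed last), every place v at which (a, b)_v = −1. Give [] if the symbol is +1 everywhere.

[19, inf]

Mod squares: a ≡ -5, b ≡ -266. Check v ∈ {∞, 2, 3, 5, 7, 11, 13, 19}.
v=19: a=19^0·(≡2), b=19^1·(≡6) mod 19; (2|19)=-1, (6|19)=+1; (−1)^{0·1·9}·(-1)^1·(+1)^0 = -1.
v=5: a=5^1·(≡1), b=5^0·(≡1) mod 5; (1|5)=+1, (1|5)=+1; (−1)^{1·0·2}·(+1)^0·(+1)^1 = +1.
v=11: a=11^-4·(≡10), b=11^0·(≡1) mod 11; (10|11)=-1, (1|11)=+1; (−1)^{-4·0·5}·(-1)^0·(+1)^-4 = +1.
v=∞: -5 < 0 and -266 < 0  ⇒  (a,b)_∞ = -1.
v=3: a=3^-6·(≡1), b=3^2·(≡1) mod 3; (1|3)=+1, (1|3)=+1; (−1)^{-6·2·1}·(+1)^2·(+1)^-6 = +1.
v=13: a=13^2·(≡2), b=13^0·(≡7) mod 13; (2|13)=-1, (7|13)=-1; (−1)^{2·0·6}·(-1)^0·(-1)^2 = +1.
v=2: v_2(a)=2, v_2(b)=3; units ≡ 3, 3 (mod 8); ε·ε+αω+βω = 1·1+2·1+3·1 ≡ 0  ⇒  (a,b)_2 = +1.
v=7: a=7^0·(≡2), b=7^-1·(≡4) mod 7; (2|7)=+1, (4|7)=+1; (−1)^{0·-1·3}·(+1)^-1·(+1)^0 = +1.
|Ram(-5, -266)| = 2, even; anisotropic at {19, ∞}.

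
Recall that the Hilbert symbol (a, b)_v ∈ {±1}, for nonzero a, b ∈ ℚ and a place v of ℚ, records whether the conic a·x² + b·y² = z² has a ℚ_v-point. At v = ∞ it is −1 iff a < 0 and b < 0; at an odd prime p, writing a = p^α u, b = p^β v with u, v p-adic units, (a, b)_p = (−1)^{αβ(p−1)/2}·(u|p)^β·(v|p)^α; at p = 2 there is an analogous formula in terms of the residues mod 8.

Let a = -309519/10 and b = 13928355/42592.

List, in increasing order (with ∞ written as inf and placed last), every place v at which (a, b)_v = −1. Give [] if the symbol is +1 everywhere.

(a, b) ≡ (-1190, 13090) mod (ℚ^×)²; places V = {2, 3, 5, 7, 11, 17, ∞}.
(a,b)_17: α=3, u≡9; β=3, v≡14 (mod 17); (9|17)=+1, (14|17)=-1; sign (−1)^0·+1^3·-1^3 = -1.
(a,b)_7: α=1, u≡3; β=1, v≡2 (mod 7); (3|7)=-1, (2|7)=+1; sign (−1)^1·-1^1·+1^1 = +1.
(a,b)_2: α=-1, β=-5; u≡5, v≡1 (mod 8); ε(u)ε(v)=0·0, αω(v)=-1·0, βω(u)=-5·1; sum ≡ 1  ⇒  -1.
(a,b)_3: α=2, u≡1; β=4, v≡1 (mod 3); (1|3)=+1, (1|3)=+1; sign (−1)^0·+1^4·+1^2 = +1.
(a,b)_11: α=0, u≡1; β=-3, v≡10 (mod 11); (1|11)=+1, (10|11)=-1; sign (−1)^0·+1^-3·-1^0 = +1.
(a,b)_∞: sgn(-1190)=−, sgn(13090)=+, so +1.
(a,b)_5: α=-1, u≡3; β=1, v≡3 (mod 5); (3|5)=-1, (3|5)=-1; sign (−1)^0·-1^1·-1^-1 = +1.
Ram(-1190, 13090) = {2, 17}; no ℚ_2-point on the conic.

[2, 17]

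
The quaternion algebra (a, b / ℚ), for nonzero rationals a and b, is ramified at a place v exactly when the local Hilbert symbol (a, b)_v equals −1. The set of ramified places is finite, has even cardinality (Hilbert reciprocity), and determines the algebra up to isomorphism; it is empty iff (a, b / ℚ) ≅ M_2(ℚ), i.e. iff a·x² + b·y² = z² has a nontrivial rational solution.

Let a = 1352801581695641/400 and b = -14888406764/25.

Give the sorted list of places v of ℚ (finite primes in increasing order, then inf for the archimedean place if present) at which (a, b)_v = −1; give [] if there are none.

[11, 37]

Mod squares: a ≡ 209, b ≡ -1739. Check v ∈ {∞, 2, 5, 7, 11, 19, 37, 47}.
v=47: a=47^2·(≡1), b=47^1·(≡20) mod 47; (1|47)=+1, (20|47)=-1; (−1)^{2·1·23}·(+1)^1·(-1)^2 = +1.
v=∞: 209 > 0 and -1739 < 0  ⇒  (a,b)_∞ = +1.
v=2: v_2(a)=-4, v_2(b)=2; units ≡ 1, 5 (mod 8); ε·ε+αω+βω = 0·0+-4·1+2·0 ≡ 0  ⇒  (a,b)_2 = +1.
v=5: a=5^-2·(≡1), b=5^-2·(≡1) mod 5; (1|5)=+1, (1|5)=+1; (−1)^{-2·-2·2}·(+1)^-2·(+1)^-2 = +1.
v=7: a=7^2·(≡5), b=7^2·(≡4) mod 7; (5|7)=-1, (4|7)=+1; (−1)^{2·2·3}·(-1)^2·(+1)^2 = +1.
v=19: a=19^3·(≡17), b=19^2·(≡6) mod 19; (17|19)=+1, (6|19)=+1; (−1)^{3·2·9}·(+1)^2·(+1)^3 = +1.
v=37: a=37^2·(≡32), b=37^1·(≡26) mod 37; (32|37)=-1, (26|37)=+1; (−1)^{2·1·18}·(-1)^1·(+1)^2 = -1.
v=11: a=11^3·(≡2), b=11^2·(≡6) mod 11; (2|11)=-1, (6|11)=-1; (−1)^{3·2·5}·(-1)^2·(-1)^3 = -1.
|Ram(209, -1739)| = 2, even; anisotropic at {11, 37}.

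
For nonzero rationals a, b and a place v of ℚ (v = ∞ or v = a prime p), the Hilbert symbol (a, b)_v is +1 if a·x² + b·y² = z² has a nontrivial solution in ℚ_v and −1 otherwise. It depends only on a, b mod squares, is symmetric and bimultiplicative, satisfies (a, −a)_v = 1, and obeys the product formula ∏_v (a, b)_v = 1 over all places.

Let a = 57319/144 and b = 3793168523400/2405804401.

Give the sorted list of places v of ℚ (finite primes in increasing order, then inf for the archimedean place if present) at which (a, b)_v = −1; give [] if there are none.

[19, 31]

Mod squares: a ≡ 31, b ≡ 114. Check v ∈ {∞, 2, 3, 5, 7, 11, 13, 17, 19, 29, 31, 37, 43}.
v=43: a=43^2·(≡25), b=43^0·(≡33) mod 43; (25|43)=+1, (33|43)=-1; (−1)^{2·0·21}·(+1)^0·(-1)^2 = +1.
v=3: a=3^-2·(≡1), b=3^1·(≡2) mod 3; (1|3)=+1, (2|3)=-1; (−1)^{-2·1·1}·(+1)^1·(-1)^-2 = +1.
v=7: a=7^0·(≡6), b=7^-6·(≡2) mod 7; (6|7)=-1, (2|7)=+1; (−1)^{0·-6·3}·(-1)^-6·(+1)^0 = +1.
v=11: a=11^0·(≡9), b=11^-2·(≡5) mod 11; (9|11)=+1, (5|11)=+1; (−1)^{0·-2·5}·(+1)^-2·(+1)^0 = +1.
v=13: a=13^0·(≡2), b=13^-2·(≡1) mod 13; (2|13)=-1, (1|13)=+1; (−1)^{0·-2·6}·(-1)^-2·(+1)^0 = +1.
v=17: a=17^0·(≡10), b=17^2·(≡11) mod 17; (10|17)=-1, (11|17)=-1; (−1)^{0·2·8}·(-1)^2·(-1)^0 = +1.
v=5: a=5^0·(≡1), b=5^2·(≡1) mod 5; (1|5)=+1, (1|5)=+1; (−1)^{0·2·2}·(+1)^2·(+1)^0 = +1.
v=37: a=37^0·(≡17), b=37^2·(≡1) mod 37; (17|37)=-1, (1|37)=+1; (−1)^{0·2·18}·(-1)^2·(+1)^0 = +1.
v=19: a=19^0·(≡10), b=19^1·(≡6) mod 19; (10|19)=-1, (6|19)=+1; (−1)^{0·1·9}·(-1)^1·(+1)^0 = -1.
v=2: v_2(a)=-4, v_2(b)=3; units ≡ 7, 1 (mod 8); ε·ε+αω+βω = 1·0+-4·0+3·0 ≡ 0  ⇒  (a,b)_2 = +1.
v=∞: 31 > 0 and 114 > 0  ⇒  (a,b)_∞ = +1.
v=31: a=31^1·(≡1), b=31^0·(≡11) mod 31; (1|31)=+1, (11|31)=-1; (−1)^{1·0·15}·(+1)^0·(-1)^1 = -1.
v=29: a=29^0·(≡14), b=29^2·(≡12) mod 29; (14|29)=-1, (12|29)=-1; (−1)^{0·2·14}·(-1)^2·(-1)^0 = +1.
|Ram(31, 114)| = 2, even; anisotropic at {19, 31}.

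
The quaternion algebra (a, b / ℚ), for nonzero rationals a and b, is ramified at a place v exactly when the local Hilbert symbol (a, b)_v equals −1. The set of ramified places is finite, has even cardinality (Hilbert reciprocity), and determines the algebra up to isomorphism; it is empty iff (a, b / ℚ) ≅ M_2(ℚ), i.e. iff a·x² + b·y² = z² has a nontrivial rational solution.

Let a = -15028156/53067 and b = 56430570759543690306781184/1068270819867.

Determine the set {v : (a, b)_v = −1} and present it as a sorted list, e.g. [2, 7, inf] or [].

[3, 7]

Mod squares: a ≡ -66693, b ≡ 933702. Check v ∈ {∞, 2, 3, 7, 11, 13, 19, 29, 43, 47}.
v=7: a=7^-2·(≡5), b=7^3·(≡2) mod 7; (5|7)=-1, (2|7)=+1; (−1)^{-2·3·3}·(-1)^3·(+1)^-2 = -1.
v=3: a=3^-1·(≡2), b=3^-3·(≡2) mod 3; (2|3)=-1, (2|3)=-1; (−1)^{-1·-3·1}·(-1)^-3·(-1)^-1 = -1.
v=13: a=13^2·(≡9), b=13^4·(≡4) mod 13; (9|13)=+1, (4|13)=+1; (−1)^{2·4·6}·(+1)^4·(+1)^2 = +1.
v=∞: -66693 < 0 and 933702 > 0  ⇒  (a,b)_∞ = +1.
v=19: a=19^-2·(≡6), b=19^-6·(≡4) mod 19; (6|19)=+1, (4|19)=+1; (−1)^{-2·-6·9}·(+1)^-6·(+1)^-2 = +1.
v=11: a=11^1·(≡5), b=11^3·(≡7) mod 11; (5|11)=+1, (7|11)=-1; (−1)^{1·3·5}·(+1)^3·(-1)^1 = +1.
v=43: a=43^1·(≡11), b=43^3·(≡3) mod 43; (11|43)=+1, (3|43)=-1; (−1)^{1·3·21}·(+1)^3·(-1)^1 = +1.
v=47: a=47^1·(≡10), b=47^3·(≡14) mod 47; (10|47)=-1, (14|47)=+1; (−1)^{1·3·23}·(-1)^3·(+1)^1 = +1.
v=29: a=29^0·(≡22), b=29^-2·(≡19) mod 29; (22|29)=+1, (19|29)=-1; (−1)^{0·-2·14}·(+1)^-2·(-1)^0 = +1.
v=2: v_2(a)=2, v_2(b)=19; units ≡ 3, 3 (mod 8); ε·ε+αω+βω = 1·1+2·1+19·1 ≡ 0  ⇒  (a,b)_2 = +1.
|Ram(-66693, 933702)| = 2, even; anisotropic at {3, 7}.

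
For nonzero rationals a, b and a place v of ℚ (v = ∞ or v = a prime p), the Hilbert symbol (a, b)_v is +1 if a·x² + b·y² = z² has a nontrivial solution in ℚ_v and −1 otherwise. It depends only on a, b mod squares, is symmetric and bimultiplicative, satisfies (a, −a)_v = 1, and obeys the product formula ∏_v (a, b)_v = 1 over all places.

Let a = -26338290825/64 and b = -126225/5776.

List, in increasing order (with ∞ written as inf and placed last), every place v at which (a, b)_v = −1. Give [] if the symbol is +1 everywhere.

Mod squares: a ≡ -10353, b ≡ -561. Check v ∈ {∞, 2, 3, 5, 7, 11, 17, 19, 29}.
v=29: a=29^3·(≡1), b=29^0·(≡14) mod 29; (1|29)=+1, (14|29)=-1; (−1)^{3·0·14}·(+1)^0·(-1)^3 = -1.
v=17: a=17^1·(≡6), b=17^1·(≡16) mod 17; (6|17)=-1, (16|17)=+1; (−1)^{1·1·8}·(-1)^1·(+1)^1 = -1.
v=7: a=7^1·(≡5), b=7^0·(≡6) mod 7; (5|7)=-1, (6|7)=-1; (−1)^{1·0·3}·(-1)^0·(-1)^1 = -1.
v=3: a=3^1·(≡2), b=3^3·(≡2) mod 3; (2|3)=-1, (2|3)=-1; (−1)^{1·3·1}·(-1)^3·(-1)^1 = -1.
v=11: a=11^2·(≡4), b=11^1·(≡9) mod 11; (4|11)=+1, (9|11)=+1; (−1)^{2·1·5}·(+1)^1·(+1)^2 = +1.
v=5: a=5^2·(≡3), b=5^2·(≡1) mod 5; (3|5)=-1, (1|5)=+1; (−1)^{2·2·2}·(-1)^2·(+1)^2 = +1.
v=2: v_2(a)=-6, v_2(b)=-4; units ≡ 7, 7 (mod 8); ε·ε+αω+βω = 1·1+-6·0+-4·0 ≡ 1  ⇒  (a,b)_2 = -1.
v=19: a=19^0·(≡3), b=19^-2·(≡9) mod 19; (3|19)=-1, (9|19)=+1; (−1)^{0·-2·9}·(-1)^-2·(+1)^0 = +1.
v=∞: -10353 < 0 and -561 < 0  ⇒  (a,b)_∞ = -1.
(-10353, -561 / ℚ) ramifies at {2, 3, 7, 17, 29, ∞}: a division algebra.

[2, 3, 7, 17, 29, inf]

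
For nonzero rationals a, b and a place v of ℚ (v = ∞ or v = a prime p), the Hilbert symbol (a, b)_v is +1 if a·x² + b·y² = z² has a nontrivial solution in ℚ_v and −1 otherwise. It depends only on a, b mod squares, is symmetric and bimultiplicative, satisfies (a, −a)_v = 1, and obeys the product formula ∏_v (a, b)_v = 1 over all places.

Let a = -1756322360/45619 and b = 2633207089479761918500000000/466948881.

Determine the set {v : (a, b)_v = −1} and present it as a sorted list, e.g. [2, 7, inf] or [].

[31, 37]

(a, b) ≡ (-170810, 3159985) mod (ℚ^×)²; places V = {2, 3, 5, 7, 13, 17, 19, 29, 31, 37, ∞}.
(a,b)_31: α=1, u≡16; β=3, v≡8 (mod 31); (16|31)=+1, (8|31)=+1; sign (−1)^1·+1^3·+1^1 = -1.
(a,b)_7: α=-4, u≡1; β=-8, v≡5 (mod 7); (1|7)=+1, (5|7)=-1; sign (−1)^0·+1^-8·-1^-4 = +1.
(a,b)_2: α=3, β=8; u≡3, v≡1 (mod 8); ε(u)ε(v)=1·0, αω(v)=3·0, βω(u)=8·1; sum ≡ 0  ⇒  +1.
(a,b)_29: α=1, u≡3; β=3, v≡15 (mod 29); (3|29)=-1, (15|29)=-1; sign (−1)^0·-1^3·-1^1 = +1.
(a,b)_13: α=2, u≡10; β=4, v≡10 (mod 13); (10|13)=+1, (10|13)=+1; sign (−1)^0·+1^4·+1^2 = +1.
(a,b)_37: α=0, u≡35; β=1, v≡21 (mod 37); (35|37)=-1, (21|37)=+1; sign (−1)^0·-1^1·+1^0 = -1.
(a,b)_17: α=2, u≡7; β=0, v≡2 (mod 17); (7|17)=-1, (2|17)=+1; sign (−1)^0·-1^0·+1^2 = +1.
(a,b)_19: α=-1, u≡11; β=3, v≡12 (mod 19); (11|19)=+1, (12|19)=-1; sign (−1)^1·+1^3·-1^-1 = +1.
(a,b)_3: α=0, u≡1; β=-4, v≡1 (mod 3); (1|3)=+1, (1|3)=+1; sign (−1)^0·+1^-4·+1^0 = +1.
(a,b)_∞: sgn(-170810)=−, sgn(3159985)=+, so +1.
(a,b)_5: α=1, u≡2; β=9, v≡2 (mod 5); (2|5)=-1, (2|5)=-1; sign (−1)^0·-1^9·-1^1 = +1.
Ram(-170810, 3159985) = {31, 37}; no ℚ_31-point on the conic.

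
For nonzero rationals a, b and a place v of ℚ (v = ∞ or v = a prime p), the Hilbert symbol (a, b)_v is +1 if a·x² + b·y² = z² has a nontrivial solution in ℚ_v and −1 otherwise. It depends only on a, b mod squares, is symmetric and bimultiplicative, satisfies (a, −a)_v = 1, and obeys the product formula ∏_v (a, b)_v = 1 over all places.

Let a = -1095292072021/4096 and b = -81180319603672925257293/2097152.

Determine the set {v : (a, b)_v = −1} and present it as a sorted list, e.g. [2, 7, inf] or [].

Mod squares: a ≡ -25789, b ≡ -266. Check v ∈ {∞, 2, 3, 7, 17, 19, 37, 41}.
v=3: a=3^0·(≡2), b=3^2·(≡1) mod 3; (2|3)=-1, (1|3)=+1; (−1)^{0·2·1}·(-1)^2·(+1)^0 = +1.
v=17: a=17^1·(≡8), b=17^2·(≡6) mod 17; (8|17)=+1, (6|17)=-1; (−1)^{1·2·8}·(+1)^2·(-1)^1 = -1.
v=∞: -25789 < 0 and -266 < 0  ⇒  (a,b)_∞ = -1.
v=2: v_2(a)=-12, v_2(b)=-21; units ≡ 3, 3 (mod 8); ε·ε+αω+βω = 1·1+-12·1+-21·1 ≡ 0  ⇒  (a,b)_2 = +1.
v=37: a=37^1·(≡20), b=37^2·(≡33) mod 37; (20|37)=-1, (33|37)=+1; (−1)^{1·2·18}·(-1)^2·(+1)^1 = +1.
v=19: a=19^2·(≡15), b=19^3·(≡1) mod 19; (15|19)=-1, (1|19)=+1; (−1)^{2·3·9}·(-1)^3·(+1)^2 = -1.
v=41: a=41^1·(≡14), b=41^2·(≡32) mod 41; (14|41)=-1, (32|41)=+1; (−1)^{1·2·20}·(-1)^2·(+1)^1 = +1.
v=7: a=7^6·(≡3), b=7^11·(≡2) mod 7; (3|7)=-1, (2|7)=+1; (−1)^{6·11·3}·(-1)^11·(+1)^6 = -1.
|Ram(-25789, -266)| = 4, even; anisotropic at {7, 17, 19, ∞}.

[7, 17, 19, inf]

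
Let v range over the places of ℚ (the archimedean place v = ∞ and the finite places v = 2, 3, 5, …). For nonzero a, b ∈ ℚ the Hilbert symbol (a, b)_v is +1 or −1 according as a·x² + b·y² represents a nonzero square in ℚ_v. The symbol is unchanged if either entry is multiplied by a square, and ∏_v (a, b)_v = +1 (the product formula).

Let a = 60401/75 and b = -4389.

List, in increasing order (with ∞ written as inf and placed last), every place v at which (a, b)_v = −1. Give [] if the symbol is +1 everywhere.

[2, 11]

(a, b) ≡ (627, -4389) mod (ℚ^×)²; places V = {2, 3, 5, 7, 11, 17, 19, ∞}.
(a,b)_7: α=0, u≡1; β=1, v≡3 (mod 7); (1|7)=+1, (3|7)=-1; sign (−1)^0·+1^1·-1^0 = +1.
(a,b)_19: α=1, u≡13; β=1, v≡16 (mod 19); (13|19)=-1, (16|19)=+1; sign (−1)^1·-1^1·+1^1 = +1.
(a,b)_11: α=1, u≡10; β=1, v≡8 (mod 11); (10|11)=-1, (8|11)=-1; sign (−1)^1·-1^1·-1^1 = -1.
(a,b)_5: α=-2, u≡2; β=0, v≡1 (mod 5); (2|5)=-1, (1|5)=+1; sign (−1)^0·-1^0·+1^-2 = +1.
(a,b)_3: α=-1, u≡2; β=1, v≡1 (mod 3); (2|3)=-1, (1|3)=+1; sign (−1)^1·-1^1·+1^-1 = +1.
(a,b)_17: α=2, u≡8; β=0, v≡14 (mod 17); (8|17)=+1, (14|17)=-1; sign (−1)^0·+1^0·-1^2 = +1.
(a,b)_2: α=0, β=0; u≡3, v≡3 (mod 8); ε(u)ε(v)=1·1, αω(v)=0·1, βω(u)=0·1; sum ≡ 1  ⇒  -1.
(a,b)_∞: sgn(627)=+, sgn(-4389)=−, so +1.
(627, -4389 / ℚ) ramifies at {2, 11}: a division algebra.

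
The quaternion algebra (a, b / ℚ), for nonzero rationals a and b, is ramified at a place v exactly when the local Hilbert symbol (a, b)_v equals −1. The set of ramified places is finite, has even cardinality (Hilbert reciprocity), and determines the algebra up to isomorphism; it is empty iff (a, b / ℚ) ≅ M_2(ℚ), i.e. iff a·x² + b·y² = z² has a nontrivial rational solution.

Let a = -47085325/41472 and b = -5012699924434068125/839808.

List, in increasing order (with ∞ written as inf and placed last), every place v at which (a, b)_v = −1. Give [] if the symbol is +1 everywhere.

[2, 17, 19, inf]

Mod squares: a ≡ -266, b ≡ -4522. Check v ∈ {∞, 2, 3, 5, 7, 17, 19}.
v=5: a=5^2·(≡1), b=5^4·(≡2) mod 5; (1|5)=+1, (2|5)=-1; (−1)^{2·4·2}·(+1)^4·(-1)^2 = +1.
v=17: a=17^2·(≡6), b=17^5·(≡14) mod 17; (6|17)=-1, (14|17)=-1; (−1)^{2·5·8}·(-1)^5·(-1)^2 = -1.
v=2: v_2(a)=-9, v_2(b)=-7; units ≡ 3, 3 (mod 8); ε·ε+αω+βω = 1·1+-9·1+-7·1 ≡ 1  ⇒  (a,b)_2 = -1.
v=19: a=19^1·(≡1), b=19^3·(≡1) mod 19; (1|19)=+1, (1|19)=+1; (−1)^{1·3·9}·(+1)^3·(+1)^1 = -1.
v=3: a=3^-4·(≡1), b=3^-8·(≡2) mod 3; (1|3)=+1, (2|3)=-1; (−1)^{-4·-8·1}·(+1)^-8·(-1)^-4 = +1.
v=∞: -266 < 0 and -4522 < 0  ⇒  (a,b)_∞ = -1.
v=7: a=7^3·(≡4), b=7^7·(≡6) mod 7; (4|7)=+1, (6|7)=-1; (−1)^{3·7·3}·(+1)^7·(-1)^3 = +1.
Ram(-266, -4522) = {2, 17, 19, ∞}; no ℚ_2-point on the conic.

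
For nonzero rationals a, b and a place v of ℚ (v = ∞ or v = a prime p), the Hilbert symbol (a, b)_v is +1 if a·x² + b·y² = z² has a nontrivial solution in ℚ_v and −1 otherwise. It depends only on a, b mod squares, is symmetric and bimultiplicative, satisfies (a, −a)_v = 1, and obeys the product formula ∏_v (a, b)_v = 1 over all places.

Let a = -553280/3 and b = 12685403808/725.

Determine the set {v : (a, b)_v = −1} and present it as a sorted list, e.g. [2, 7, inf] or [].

[5, 17]

Mod squares: a ≡ -25935, b ≡ 430882. Check v ∈ {∞, 2, 3, 5, 7, 11, 13, 17, 19, 23, 29}.
v=29: a=29^0·(≡23), b=29^-1·(≡18) mod 29; (23|29)=+1, (18|29)=-1; (−1)^{0·-1·14}·(+1)^-1·(-1)^0 = +1.
v=2: v_2(a)=6, v_2(b)=5; units ≡ 1, 1 (mod 8); ε·ε+αω+βω = 0·0+6·0+5·0 ≡ 0  ⇒  (a,b)_2 = +1.
v=7: a=7^1·(≡6), b=7^2·(≡1) mod 7; (6|7)=-1, (1|7)=+1; (−1)^{1·2·3}·(-1)^2·(+1)^1 = +1.
v=5: a=5^1·(≡3), b=5^-2·(≡2) mod 5; (3|5)=-1, (2|5)=-1; (−1)^{1·-2·2}·(-1)^-2·(-1)^1 = -1.
v=17: a=17^0·(≡12), b=17^1·(≡9) mod 17; (12|17)=-1, (9|17)=+1; (−1)^{0·1·8}·(-1)^1·(+1)^0 = -1.
v=3: a=3^-1·(≡1), b=3^2·(≡1) mod 3; (1|3)=+1, (1|3)=+1; (−1)^{-1·2·1}·(+1)^2·(+1)^-1 = +1.
v=11: a=11^0·(≡3), b=11^2·(≡4) mod 11; (3|11)=+1, (4|11)=+1; (−1)^{0·2·5}·(+1)^2·(+1)^0 = +1.
v=19: a=19^1·(≡15), b=19^1·(≡11) mod 19; (15|19)=-1, (11|19)=+1; (−1)^{1·1·9}·(-1)^1·(+1)^1 = +1.
v=∞: -25935 < 0 and 430882 > 0  ⇒  (a,b)_∞ = +1.
v=13: a=13^1·(≡5), b=13^0·(≡9) mod 13; (5|13)=-1, (9|13)=+1; (−1)^{1·0·6}·(-1)^0·(+1)^1 = +1.
v=23: a=23^0·(≡18), b=23^1·(≡18) mod 23; (18|23)=+1, (18|23)=+1; (−1)^{0·1·11}·(+1)^1·(+1)^0 = +1.
|Ram(-25935, 430882)| = 2, even; anisotropic at {5, 17}.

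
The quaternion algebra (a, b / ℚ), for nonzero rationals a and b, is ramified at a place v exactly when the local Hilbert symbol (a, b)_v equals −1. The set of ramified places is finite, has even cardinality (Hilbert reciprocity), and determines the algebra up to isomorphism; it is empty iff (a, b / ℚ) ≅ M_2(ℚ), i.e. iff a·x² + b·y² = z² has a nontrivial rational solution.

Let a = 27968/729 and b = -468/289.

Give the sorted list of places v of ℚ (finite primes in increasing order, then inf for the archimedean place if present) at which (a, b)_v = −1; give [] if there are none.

(a, b) ≡ (437, -13) mod (ℚ^×)²; places V = {2, 3, 13, 17, 19, 23, ∞}.
(a,b)_∞: sgn(437)=+, sgn(-13)=−, so +1.
(a,b)_23: α=1, u≡7; β=0, v≡10 (mod 23); (7|23)=-1, (10|23)=-1; sign (−1)^0·-1^0·-1^1 = -1.
(a,b)_13: α=0, u≡5; β=1, v≡1 (mod 13); (5|13)=-1, (1|13)=+1; sign (−1)^0·-1^1·+1^0 = -1.
(a,b)_19: α=1, u≡4; β=0, v≡16 (mod 19); (4|19)=+1, (16|19)=+1; sign (−1)^0·+1^0·+1^1 = +1.
(a,b)_2: α=6, β=2; u≡5, v≡3 (mod 8); ε(u)ε(v)=0·1, αω(v)=6·1, βω(u)=2·1; sum ≡ 0  ⇒  +1.
(a,b)_3: α=-6, u≡2; β=2, v≡2 (mod 3); (2|3)=-1, (2|3)=-1; sign (−1)^0·-1^2·-1^-6 = +1.
(a,b)_17: α=0, u≡7; β=-2, v≡8 (mod 17); (7|17)=-1, (8|17)=+1; sign (−1)^0·-1^-2·+1^0 = +1.
(437, -13 / ℚ) ramifies at {13, 23}: a division algebra.

[13, 23]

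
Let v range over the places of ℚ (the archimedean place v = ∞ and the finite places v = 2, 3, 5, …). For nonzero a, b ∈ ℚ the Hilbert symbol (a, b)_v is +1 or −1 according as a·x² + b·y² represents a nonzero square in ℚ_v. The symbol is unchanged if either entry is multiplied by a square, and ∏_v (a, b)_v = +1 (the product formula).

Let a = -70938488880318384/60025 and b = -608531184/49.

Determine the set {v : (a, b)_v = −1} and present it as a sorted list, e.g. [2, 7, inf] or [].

(a, b) ≡ (-46371, -4225911) mod (ℚ^×)²; places V = {2, 3, 5, 7, 13, 17, 29, 41, 43, 47, ∞}.
(a,b)_2: α=4, β=4; u≡5, v≡1 (mod 8); ε(u)ε(v)=0·0, αω(v)=4·0, βω(u)=4·1; sum ≡ 0  ⇒  +1.
(a,b)_∞: sgn(-46371)=−, sgn(-4225911)=−, so -1.
(a,b)_41: α=1, u≡15; β=1, v≡13 (mod 41); (15|41)=-1, (13|41)=-1; sign (−1)^0·-1^1·-1^1 = +1.
(a,b)_47: α=2, u≡1; β=1, v≡44 (mod 47); (1|47)=+1, (44|47)=-1; sign (−1)^0·+1^1·-1^2 = +1.
(a,b)_3: α=5, u≡2; β=3, v≡1 (mod 3); (2|3)=-1, (1|3)=+1; sign (−1)^1·-1^3·+1^5 = +1.
(a,b)_29: α=1, u≡9; β=0, v≡3 (mod 29); (9|29)=+1, (3|29)=-1; sign (−1)^0·+1^0·-1^1 = -1.
(a,b)_5: α=-2, u≡1; β=0, v≡4 (mod 5); (1|5)=+1, (4|5)=+1; sign (−1)^0·+1^0·+1^-2 = +1.
(a,b)_13: α=1, u≡7; β=0, v≡9 (mod 13); (7|13)=-1, (9|13)=+1; sign (−1)^0·-1^0·+1^1 = +1.
(a,b)_43: α=2, u≡8; β=1, v≡31 (mod 43); (8|43)=-1, (31|43)=+1; sign (−1)^0·-1^1·+1^2 = -1.
(a,b)_17: α=2, u≡11; β=1, v≡2 (mod 17); (11|17)=-1, (2|17)=+1; sign (−1)^0·-1^1·+1^2 = -1.
(a,b)_7: α=-4, u≡1; β=-2, v≡5 (mod 7); (1|7)=+1, (5|7)=-1; sign (−1)^0·+1^-2·-1^-4 = +1.
Ram(-46371, -4225911) = {17, 29, 43, ∞}; no ℚ_17-point on the conic.

[17, 29, 43, inf]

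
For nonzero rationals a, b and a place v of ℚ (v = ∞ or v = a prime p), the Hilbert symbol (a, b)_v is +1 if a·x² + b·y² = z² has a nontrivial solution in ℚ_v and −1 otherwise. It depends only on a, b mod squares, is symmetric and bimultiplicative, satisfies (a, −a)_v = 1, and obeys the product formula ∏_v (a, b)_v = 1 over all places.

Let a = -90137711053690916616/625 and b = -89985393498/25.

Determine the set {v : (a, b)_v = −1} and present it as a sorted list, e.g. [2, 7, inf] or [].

(a, b) ≡ (-66, -858) mod (ℚ^×)²; places V = {2, 3, 5, 7, 11, 13, 19, ∞}.
(a,b)_13: α=2, u≡10; β=1, v≡9 (mod 13); (10|13)=+1, (9|13)=+1; sign (−1)^0·+1^1·+1^2 = +1.
(a,b)_3: α=3, u≡2; β=1, v≡2 (mod 3); (2|3)=-1, (2|3)=-1; sign (−1)^1·-1^1·-1^3 = -1.
(a,b)_11: α=5, u≡4; β=3, v≡2 (mod 11); (4|11)=+1, (2|11)=-1; sign (−1)^1·+1^3·-1^5 = +1.
(a,b)_7: α=6, u≡2; β=4, v≡6 (mod 7); (2|7)=+1, (6|7)=-1; sign (−1)^0·+1^4·-1^6 = +1.
(a,b)_19: α=4, u≡8; β=2, v≡4 (mod 19); (8|19)=-1, (4|19)=+1; sign (−1)^0·-1^2·+1^4 = +1.
(a,b)_2: α=3, β=1; u≡7, v≡3 (mod 8); ε(u)ε(v)=1·1, αω(v)=3·1, βω(u)=1·0; sum ≡ 0  ⇒  +1.
(a,b)_∞: sgn(-66)=−, sgn(-858)=−, so -1.
(a,b)_5: α=-4, u≡4; β=-2, v≡2 (mod 5); (4|5)=+1, (2|5)=-1; sign (−1)^0·+1^-2·-1^-4 = +1.
Ram(-66, -858) = {3, ∞}; no ℚ_3-point on the conic.

[3, inf]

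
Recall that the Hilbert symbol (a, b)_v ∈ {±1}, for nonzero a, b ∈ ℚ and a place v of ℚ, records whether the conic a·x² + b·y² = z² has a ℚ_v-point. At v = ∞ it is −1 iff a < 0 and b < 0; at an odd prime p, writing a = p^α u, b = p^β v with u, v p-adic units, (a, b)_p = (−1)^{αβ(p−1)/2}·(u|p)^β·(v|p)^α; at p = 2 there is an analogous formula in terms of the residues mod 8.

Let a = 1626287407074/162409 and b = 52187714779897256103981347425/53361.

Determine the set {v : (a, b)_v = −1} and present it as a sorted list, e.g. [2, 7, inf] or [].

[17, 53]

(a, b) ≡ (3074, 697) mod (ℚ^×)²; places V = {2, 3, 5, 7, 11, 13, 17, 29, 31, 41, 53, ∞}.
(a,b)_13: α=-2, u≡8; β=0, v≡11 (mod 13); (8|13)=-1, (11|13)=-1; sign (−1)^0·-1^0·-1^-2 = +1.
(a,b)_2: α=1, β=0; u≡1, v≡1 (mod 8); ε(u)ε(v)=0·0, αω(v)=1·0, βω(u)=0·0; sum ≡ 0  ⇒  +1.
(a,b)_17: α=2, u≡5; β=3, v≡7 (mod 17); (5|17)=-1, (7|17)=-1; sign (−1)^0·-1^3·-1^2 = -1.
(a,b)_7: α=0, u≡4; β=-2, v≡1 (mod 7); (4|7)=+1, (1|7)=+1; sign (−1)^0·+1^-2·+1^0 = +1.
(a,b)_41: α=2, u≡25; β=7, v≡19 (mod 41); (25|41)=+1, (19|41)=-1; sign (−1)^0·+1^7·-1^2 = +1.
(a,b)_29: α=1, u≡8; β=2, v≡24 (mod 29); (8|29)=-1, (24|29)=+1; sign (−1)^0·-1^2·+1^1 = +1.
(a,b)_∞: sgn(3074)=+, sgn(697)=+, so +1.
(a,b)_31: α=-2, u≡7; β=4, v≡22 (mod 31); (7|31)=+1, (22|31)=-1; sign (−1)^0·+1^4·-1^-2 = +1.
(a,b)_3: α=2, u≡2; β=-2, v≡1 (mod 3); (2|3)=-1, (1|3)=+1; sign (−1)^0·-1^-2·+1^2 = +1.
(a,b)_11: α=2, u≡1; β=-2, v≡9 (mod 11); (1|11)=+1, (9|11)=+1; sign (−1)^0·+1^-2·+1^2 = +1.
(a,b)_53: α=1, u≡19; β=2, v≡3 (mod 53); (19|53)=-1, (3|53)=-1; sign (−1)^0·-1^2·-1^1 = -1.
(a,b)_5: α=0, u≡1; β=2, v≡2 (mod 5); (1|5)=+1, (2|5)=-1; sign (−1)^0·+1^2·-1^0 = +1.
Ram(3074, 697) = {17, 53}; no ℚ_17-point on the conic.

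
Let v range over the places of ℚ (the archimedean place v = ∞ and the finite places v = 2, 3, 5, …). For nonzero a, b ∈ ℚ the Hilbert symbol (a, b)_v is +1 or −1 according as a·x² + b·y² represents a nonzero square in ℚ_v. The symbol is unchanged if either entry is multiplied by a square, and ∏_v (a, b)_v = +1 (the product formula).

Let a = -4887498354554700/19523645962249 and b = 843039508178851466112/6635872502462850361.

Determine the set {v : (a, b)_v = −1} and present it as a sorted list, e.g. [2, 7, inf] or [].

(a, b) ≡ (-3, 9982) mod (ℚ^×)²; places V = {2, 3, 5, 7, 11, 13, 17, 23, 31, 37, 53, ∞}.
(a,b)_∞: sgn(-3)=−, sgn(9982)=+, so +1.
(a,b)_2: α=2, β=7; u≡5, v≡7 (mod 8); ε(u)ε(v)=0·1, αω(v)=2·0, βω(u)=7·1; sum ≡ 1  ⇒  -1.
(a,b)_53: α=-4, u≡5; β=-6, v≡32 (mod 53); (5|53)=-1, (32|53)=-1; sign (−1)^0·-1^-6·-1^-4 = +1.
(a,b)_31: α=2, u≡10; β=3, v≡23 (mod 31); (10|31)=+1, (23|31)=-1; sign (−1)^0·+1^3·-1^2 = +1.
(a,b)_3: α=5, u≡2; β=8, v≡1 (mod 3); (2|3)=-1, (1|3)=+1; sign (−1)^0·-1^8·+1^5 = +1.
(a,b)_17: α=2, u≡14; β=2, v≡14 (mod 17); (14|17)=-1, (14|17)=-1; sign (−1)^0·-1^2·-1^2 = +1.
(a,b)_13: α=-2, u≡4; β=-2, v≡7 (mod 13); (4|13)=+1, (7|13)=-1; sign (−1)^0·+1^-2·-1^-2 = +1.
(a,b)_5: α=2, u≡3; β=0, v≡2 (mod 5); (3|5)=-1, (2|5)=-1; sign (−1)^0·-1^0·-1^2 = +1.
(a,b)_11: α=-4, u≡8; β=-6, v≡1 (mod 11); (8|11)=-1, (1|11)=+1; sign (−1)^0·-1^-6·+1^-4 = +1.
(a,b)_23: α=2, u≡10; β=3, v≡15 (mod 23); (10|23)=-1, (15|23)=-1; sign (−1)^0·-1^3·-1^2 = -1.
(a,b)_7: α=0, u≡2; β=1, v≡3 (mod 7); (2|7)=+1, (3|7)=-1; sign (−1)^0·+1^1·-1^0 = +1.
(a,b)_37: α=2, u≡12; β=2, v≡19 (mod 37); (12|37)=+1, (19|37)=-1; sign (−1)^0·+1^2·-1^2 = +1.
|Ram(-3, 9982)| = 2, even; anisotropic at {2, 23}.

[2, 23]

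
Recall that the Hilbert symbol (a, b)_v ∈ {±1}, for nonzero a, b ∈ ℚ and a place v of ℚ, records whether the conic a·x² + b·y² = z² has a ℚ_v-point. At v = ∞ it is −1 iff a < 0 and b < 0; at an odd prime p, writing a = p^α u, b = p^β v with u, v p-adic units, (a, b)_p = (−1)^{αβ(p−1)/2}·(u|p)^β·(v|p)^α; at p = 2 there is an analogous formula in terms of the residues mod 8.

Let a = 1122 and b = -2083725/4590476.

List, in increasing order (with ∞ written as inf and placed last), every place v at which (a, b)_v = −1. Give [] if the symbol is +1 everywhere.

Mod squares: a ≡ 1122, b ≡ -231. Check v ∈ {∞, 2, 3, 5, 7, 11, 17, 19}.
v=17: a=17^1·(≡15), b=17^-2·(≡14) mod 17; (15|17)=+1, (14|17)=-1; (−1)^{1·-2·8}·(+1)^-2·(-1)^1 = -1.
v=3: a=3^1·(≡2), b=3^5·(≡1) mod 3; (2|3)=-1, (1|3)=+1; (−1)^{1·5·1}·(-1)^5·(+1)^1 = +1.
v=∞: 1122 > 0 and -231 < 0  ⇒  (a,b)_∞ = +1.
v=2: v_2(a)=1, v_2(b)=-2; units ≡ 1, 1 (mod 8); ε·ε+αω+βω = 0·0+1·0+-2·0 ≡ 0  ⇒  (a,b)_2 = +1.
v=19: a=19^0·(≡1), b=19^-2·(≡1) mod 19; (1|19)=+1, (1|19)=+1; (−1)^{0·-2·9}·(+1)^-2·(+1)^0 = +1.
v=11: a=11^1·(≡3), b=11^-1·(≡3) mod 11; (3|11)=+1, (3|11)=+1; (−1)^{1·-1·5}·(+1)^-1·(+1)^1 = -1.
v=5: a=5^0·(≡2), b=5^2·(≡1) mod 5; (2|5)=-1, (1|5)=+1; (−1)^{0·2·2}·(-1)^2·(+1)^0 = +1.
v=7: a=7^0·(≡2), b=7^3·(≡4) mod 7; (2|7)=+1, (4|7)=+1; (−1)^{0·3·3}·(+1)^3·(+1)^0 = +1.
(1122, -231 / ℚ) ramifies at {11, 17}: a division algebra.

[11, 17]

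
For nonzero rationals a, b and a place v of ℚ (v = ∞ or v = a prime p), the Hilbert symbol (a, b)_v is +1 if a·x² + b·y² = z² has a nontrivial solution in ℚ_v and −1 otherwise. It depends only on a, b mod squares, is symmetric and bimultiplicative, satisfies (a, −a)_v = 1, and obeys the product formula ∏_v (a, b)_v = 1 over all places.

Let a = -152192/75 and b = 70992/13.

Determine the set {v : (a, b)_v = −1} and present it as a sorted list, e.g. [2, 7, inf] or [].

(a, b) ≡ (-7134, 6409) mod (ℚ^×)²; places V = {2, 3, 5, 13, 17, 29, 41, ∞}.
(a,b)_29: α=1, u≡12; β=1, v≡21 (mod 29); (12|29)=-1, (21|29)=-1; sign (−1)^0·-1^1·-1^1 = +1.
(a,b)_5: α=-2, u≡1; β=0, v≡4 (mod 5); (1|5)=+1, (4|5)=+1; sign (−1)^0·+1^0·+1^-2 = +1.
(a,b)_13: α=0, u≡9; β=-1, v≡12 (mod 13); (9|13)=+1, (12|13)=+1; sign (−1)^0·+1^-1·+1^0 = +1.
(a,b)_3: α=-1, u≡1; β=2, v≡1 (mod 3); (1|3)=+1, (1|3)=+1; sign (−1)^0·+1^2·+1^-1 = +1.
(a,b)_∞: sgn(-7134)=−, sgn(6409)=+, so +1.
(a,b)_41: α=1, u≡9; β=0, v≡30 (mod 41); (9|41)=+1, (30|41)=-1; sign (−1)^0·+1^0·-1^1 = -1.
(a,b)_17: α=0, u≡11; β=1, v≡10 (mod 17); (11|17)=-1, (10|17)=-1; sign (−1)^0·-1^1·-1^0 = -1.
(a,b)_2: α=7, β=4; u≡1, v≡1 (mod 8); ε(u)ε(v)=0·0, αω(v)=7·0, βω(u)=4·0; sum ≡ 0  ⇒  +1.
Ram(-7134, 6409) = {17, 41}; no ℚ_17-point on the conic.

[17, 41]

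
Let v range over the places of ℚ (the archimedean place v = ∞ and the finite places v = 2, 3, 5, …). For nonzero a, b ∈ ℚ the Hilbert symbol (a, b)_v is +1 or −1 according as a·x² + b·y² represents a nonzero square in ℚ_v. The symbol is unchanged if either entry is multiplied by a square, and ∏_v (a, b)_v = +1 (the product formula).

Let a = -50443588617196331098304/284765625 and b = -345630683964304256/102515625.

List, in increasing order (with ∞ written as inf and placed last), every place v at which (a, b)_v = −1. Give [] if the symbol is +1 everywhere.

[2, 19, 23, inf]

(a, b) ≡ (-3059, -1406) mod (ℚ^×)²; places V = {2, 3, 5, 7, 19, 23, 37, 47, ∞}.
(a,b)_23: α=3, u≡7; β=2, v≡5 (mod 23); (7|23)=-1, (5|23)=-1; sign (−1)^0·-1^2·-1^3 = -1.
(a,b)_2: α=6, β=7; u≡5, v≡1 (mod 8); ε(u)ε(v)=0·0, αω(v)=6·0, βω(u)=7·1; sum ≡ 1  ⇒  -1.
(a,b)_∞: sgn(-3059)=−, sgn(-1406)=−, so -1.
(a,b)_7: α=7, u≡4; β=4, v≡4 (mod 7); (4|7)=+1, (4|7)=+1; sign (−1)^0·+1^4·+1^7 = +1.
(a,b)_37: α=4, u≡1; β=3, v≡12 (mod 37); (1|37)=+1, (12|37)=+1; sign (−1)^0·+1^3·+1^4 = +1.
(a,b)_5: α=-8, u≡4; β=-6, v≡4 (mod 5); (4|5)=+1, (4|5)=+1; sign (−1)^0·+1^-6·+1^-8 = +1.
(a,b)_47: α=2, u≡45; β=2, v≡17 (mod 47); (45|47)=-1, (17|47)=+1; sign (−1)^0·-1^2·+1^2 = +1.
(a,b)_19: α=1, u≡10; β=1, v≡3 (mod 19); (10|19)=-1, (3|19)=-1; sign (−1)^1·-1^1·-1^1 = -1.
(a,b)_3: α=-6, u≡1; β=-8, v≡1 (mod 3); (1|3)=+1, (1|3)=+1; sign (−1)^0·+1^-8·+1^-6 = +1.
|Ram(-3059, -1406)| = 4, even; anisotropic at {2, 19, 23, ∞}.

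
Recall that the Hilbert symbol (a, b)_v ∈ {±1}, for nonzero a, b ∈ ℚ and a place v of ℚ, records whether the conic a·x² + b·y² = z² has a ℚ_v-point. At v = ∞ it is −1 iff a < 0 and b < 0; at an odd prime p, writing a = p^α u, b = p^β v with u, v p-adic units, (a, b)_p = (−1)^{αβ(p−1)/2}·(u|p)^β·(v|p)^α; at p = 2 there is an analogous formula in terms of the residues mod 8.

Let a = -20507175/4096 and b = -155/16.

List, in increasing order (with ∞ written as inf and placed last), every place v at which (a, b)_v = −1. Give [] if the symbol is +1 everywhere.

(a, b) ≡ (-10127, -155) mod (ℚ^×)²; places V = {2, 3, 5, 13, 19, 31, 41, ∞}.
(a,b)_∞: sgn(-10127)=−, sgn(-155)=−, so -1.
(a,b)_31: α=0, u≡25; β=1, v≡21 (mod 31); (25|31)=+1, (21|31)=-1; sign (−1)^0·+1^1·-1^0 = +1.
(a,b)_13: α=1, u≡10; β=0, v≡9 (mod 13); (10|13)=+1, (9|13)=+1; sign (−1)^0·+1^0·+1^1 = +1.
(a,b)_2: α=-12, β=-4; u≡1, v≡5 (mod 8); ε(u)ε(v)=0·0, αω(v)=-12·1, βω(u)=-4·0; sum ≡ 0  ⇒  +1.
(a,b)_19: α=1, u≡18; β=0, v≡1 (mod 19); (18|19)=-1, (1|19)=+1; sign (−1)^0·-1^0·+1^1 = +1.
(a,b)_5: α=2, u≡3; β=1, v≡4 (mod 5); (3|5)=-1, (4|5)=+1; sign (−1)^0·-1^1·+1^2 = -1.
(a,b)_41: α=1, u≡4; β=0, v≡39 (mod 41); (4|41)=+1, (39|41)=+1; sign (−1)^0·+1^0·+1^1 = +1.
(a,b)_3: α=4, u≡1; β=0, v≡1 (mod 3); (1|3)=+1, (1|3)=+1; sign (−1)^0·+1^0·+1^4 = +1.
|Ram(-10127, -155)| = 2, even; anisotropic at {5, ∞}.

[5, inf]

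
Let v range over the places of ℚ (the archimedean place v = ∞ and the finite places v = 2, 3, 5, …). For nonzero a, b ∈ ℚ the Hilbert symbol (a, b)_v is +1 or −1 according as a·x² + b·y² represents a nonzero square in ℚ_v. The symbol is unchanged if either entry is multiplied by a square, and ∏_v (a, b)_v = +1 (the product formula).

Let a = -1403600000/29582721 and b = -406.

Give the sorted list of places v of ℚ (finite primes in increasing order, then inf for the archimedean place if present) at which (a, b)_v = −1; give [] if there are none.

[2, inf]

(a, b) ≡ (-290, -406) mod (ℚ^×)²; places V = {2, 3, 5, 7, 11, 29, 37, ∞}.
(a,b)_29: α=1, u≡3; β=1, v≡15 (mod 29); (3|29)=-1, (15|29)=-1; sign (−1)^0·-1^1·-1^1 = +1.
(a,b)_∞: sgn(-290)=−, sgn(-406)=−, so -1.
(a,b)_5: α=5, u≡3; β=0, v≡4 (mod 5); (3|5)=-1, (4|5)=+1; sign (−1)^0·-1^0·+1^5 = +1.
(a,b)_7: α=-4, u≡2; β=1, v≡5 (mod 7); (2|7)=+1, (5|7)=-1; sign (−1)^0·+1^1·-1^-4 = +1.
(a,b)_3: α=-2, u≡1; β=0, v≡2 (mod 3); (1|3)=+1, (2|3)=-1; sign (−1)^0·+1^0·-1^-2 = +1.
(a,b)_11: α=2, u≡2; β=0, v≡1 (mod 11); (2|11)=-1, (1|11)=+1; sign (−1)^0·-1^0·+1^2 = +1.
(a,b)_37: α=-2, u≡32; β=0, v≡1 (mod 37); (32|37)=-1, (1|37)=+1; sign (−1)^0·-1^0·+1^-2 = +1.
(a,b)_2: α=7, β=1; u≡7, v≡5 (mod 8); ε(u)ε(v)=1·0, αω(v)=7·1, βω(u)=1·0; sum ≡ 1  ⇒  -1.
Ram(-290, -406) = {2, ∞}; no ℚ_2-point on the conic.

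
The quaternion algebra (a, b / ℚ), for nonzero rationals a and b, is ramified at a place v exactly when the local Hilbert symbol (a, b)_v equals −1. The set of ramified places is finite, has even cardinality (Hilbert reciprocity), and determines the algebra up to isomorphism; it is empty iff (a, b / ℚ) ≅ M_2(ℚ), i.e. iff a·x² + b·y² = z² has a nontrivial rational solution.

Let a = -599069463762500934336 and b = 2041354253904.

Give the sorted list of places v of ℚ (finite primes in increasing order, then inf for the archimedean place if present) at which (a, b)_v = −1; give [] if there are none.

(a, b) ≡ (-1739, 861) mod (ℚ^×)²; places V = {2, 3, 7, 37, 41, 47, ∞}.
(a,b)_41: α=2, u≡34; β=1, v≡5 (mod 41); (34|41)=-1, (5|41)=+1; sign (−1)^0·-1^1·+1^2 = -1.
(a,b)_37: α=3, u≡33; β=2, v≡7 (mod 37); (33|37)=+1, (7|37)=+1; sign (−1)^0·+1^2·+1^3 = +1.
(a,b)_47: α=3, u≡43; β=2, v≡13 (mod 47); (43|47)=-1, (13|47)=-1; sign (−1)^0·-1^2·-1^3 = -1.
(a,b)_3: α=2, u≡1; β=1, v≡2 (mod 3); (1|3)=+1, (2|3)=-1; sign (−1)^0·+1^1·-1^2 = +1.
(a,b)_∞: sgn(-1739)=−, sgn(861)=+, so +1.
(a,b)_2: α=6, β=4; u≡5, v≡5 (mod 8); ε(u)ε(v)=0·0, αω(v)=6·1, βω(u)=4·1; sum ≡ 0  ⇒  +1.
(a,b)_7: α=6, u≡2; β=3, v≡2 (mod 7); (2|7)=+1, (2|7)=+1; sign (−1)^0·+1^3·+1^6 = +1.
(-1739, 861 / ℚ) ramifies at {41, 47}: a division algebra.

[41, 47]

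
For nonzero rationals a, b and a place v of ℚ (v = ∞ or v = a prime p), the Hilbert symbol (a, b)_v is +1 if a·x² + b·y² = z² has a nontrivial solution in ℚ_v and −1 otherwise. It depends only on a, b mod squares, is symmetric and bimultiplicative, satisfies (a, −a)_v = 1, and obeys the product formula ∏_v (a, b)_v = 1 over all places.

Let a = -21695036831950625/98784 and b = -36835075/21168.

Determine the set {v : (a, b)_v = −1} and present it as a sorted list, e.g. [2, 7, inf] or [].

[3, 19, 29, inf]

Mod squares: a ≡ -2926, b ≡ -2001. Check v ∈ {∞, 2, 3, 5, 7, 11, 13, 19, 23, 29, 47}.
v=3: a=3^-2·(≡2), b=3^-3·(≡2) mod 3; (2|3)=-1, (2|3)=-1; (−1)^{-2·-3·1}·(-1)^-3·(-1)^-2 = -1.
v=11: a=11^1·(≡5), b=11^0·(≡5) mod 11; (5|11)=+1, (5|11)=+1; (−1)^{1·0·5}·(+1)^0·(+1)^1 = +1.
v=2: v_2(a)=-5, v_2(b)=-4; units ≡ 1, 7 (mod 8); ε·ε+αω+βω = 0·1+-5·0+-4·0 ≡ 0  ⇒  (a,b)_2 = +1.
v=∞: -2926 < 0 and -2001 < 0  ⇒  (a,b)_∞ = -1.
v=23: a=23^2·(≡4), b=23^1·(≡10) mod 23; (4|23)=+1, (10|23)=-1; (−1)^{2·1·11}·(+1)^1·(-1)^2 = +1.
v=29: a=29^2·(≡27), b=29^1·(≡2) mod 29; (27|29)=-1, (2|29)=-1; (−1)^{2·1·14}·(-1)^1·(-1)^2 = -1.
v=19: a=19^1·(≡17), b=19^0·(≡8) mod 19; (17|19)=+1, (8|19)=-1; (−1)^{1·0·9}·(+1)^0·(-1)^1 = -1.
v=47: a=47^2·(≡5), b=47^2·(≡11) mod 47; (5|47)=-1, (11|47)=-1; (−1)^{2·2·23}·(-1)^2·(-1)^2 = +1.
v=13: a=13^2·(≡12), b=13^0·(≡12) mod 13; (12|13)=+1, (12|13)=+1; (−1)^{2·0·6}·(+1)^0·(+1)^2 = +1.
v=5: a=5^4·(≡1), b=5^2·(≡4) mod 5; (1|5)=+1, (4|5)=+1; (−1)^{4·2·2}·(+1)^2·(+1)^4 = +1.
v=7: a=7^-3·(≡4), b=7^-2·(≡2) mod 7; (4|7)=+1, (2|7)=+1; (−1)^{-3·-2·3}·(+1)^-2·(+1)^-3 = +1.
|Ram(-2926, -2001)| = 4, even; anisotropic at {3, 19, 29, ∞}.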